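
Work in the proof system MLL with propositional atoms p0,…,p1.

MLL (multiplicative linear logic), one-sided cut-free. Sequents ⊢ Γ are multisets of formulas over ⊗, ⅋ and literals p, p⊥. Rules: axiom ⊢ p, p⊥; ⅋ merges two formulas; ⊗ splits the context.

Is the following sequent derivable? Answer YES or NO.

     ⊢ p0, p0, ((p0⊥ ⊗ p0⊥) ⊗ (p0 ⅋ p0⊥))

Derivation trace:
[⊗]  ⊢ p0, p0, ((p0⊥ ⊗ p0⊥) ⊗ (p0 ⅋ p0⊥))
  [⊗]  ⊢ p0, p0, (p0⊥ ⊗ p0⊥)
    [Ax]  ⊢ p0, p0⊥
    [Ax]  ⊢ p0, p0⊥
  [⅋]  ⊢ (p0 ⅋ p0⊥)
    [Ax]  ⊢ p0, p0⊥

Result: YES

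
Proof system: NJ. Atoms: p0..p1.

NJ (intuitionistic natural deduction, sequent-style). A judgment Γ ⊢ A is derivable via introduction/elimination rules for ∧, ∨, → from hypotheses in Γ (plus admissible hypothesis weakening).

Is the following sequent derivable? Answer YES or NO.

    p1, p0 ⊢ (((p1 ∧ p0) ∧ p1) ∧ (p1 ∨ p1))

Derivation (root first):
[∧I] p1, p0 ⊢ (((p1 ∧ p0) ∧ p1) ∧ (p1 ∨ p1))
  [∧I] p1, p0 ⊢ ((p1 ∧ p0) ∧ p1)
    [∧I] p1, p0 ⊢ (p1 ∧ p0)
      [Ax] p1 ⊢ p1
      [Ax] p0 ⊢ p0
    [Ax] p1 ⊢ p1
  [∨I₁] p1 ⊢ (p1 ∨ p1)
    [Ax] p1 ⊢ p1

Result: YES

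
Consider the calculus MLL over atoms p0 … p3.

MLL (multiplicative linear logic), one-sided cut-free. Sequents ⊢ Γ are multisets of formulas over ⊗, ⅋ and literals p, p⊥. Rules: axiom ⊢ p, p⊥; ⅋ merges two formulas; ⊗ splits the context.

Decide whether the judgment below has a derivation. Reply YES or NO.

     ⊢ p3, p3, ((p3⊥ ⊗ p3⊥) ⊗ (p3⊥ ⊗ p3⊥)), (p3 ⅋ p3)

Proof tree:
[⅋]  ⊢ p3, p3, ((p3⊥ ⊗ p3⊥) ⊗ (p3⊥ ⊗ p3⊥)), (p3 ⅋ p3)
  [⊗]  ⊢ p3, p3, p3, p3, ((p3⊥ ⊗ p3⊥) ⊗ (p3⊥ ⊗ p3⊥))
    [⊗]  ⊢ p3, p3, (p3⊥ ⊗ p3⊥)
      [Ax]  ⊢ p3, p3⊥
      [Ax]  ⊢ p3, p3⊥
    [⊗]  ⊢ p3, p3, (p3⊥ ⊗ p3⊥)
      [Ax]  ⊢ p3, p3⊥
      [Ax]  ⊢ p3, p3⊥

Result: YES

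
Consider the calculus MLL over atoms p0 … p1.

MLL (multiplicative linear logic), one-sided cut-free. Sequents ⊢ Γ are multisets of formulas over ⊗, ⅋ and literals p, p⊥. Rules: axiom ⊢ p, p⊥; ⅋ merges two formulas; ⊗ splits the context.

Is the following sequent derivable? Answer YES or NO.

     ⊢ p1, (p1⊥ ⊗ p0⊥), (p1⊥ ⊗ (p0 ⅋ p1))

Derivation trace:
[⊗]  ⊢ p1, (p1⊥ ⊗ p0⊥), (p1⊥ ⊗ (p0 ⅋ p1))
  [Ax]  ⊢ p1, p1⊥
  [⅋]  ⊢ (p1⊥ ⊗ p0⊥), (p0 ⅋ p1)
    [⊗]  ⊢ p1, p0, (p1⊥ ⊗ p0⊥)
      [Ax]  ⊢ p1, p1⊥
      [Ax]  ⊢ p0, p0⊥

Result: YES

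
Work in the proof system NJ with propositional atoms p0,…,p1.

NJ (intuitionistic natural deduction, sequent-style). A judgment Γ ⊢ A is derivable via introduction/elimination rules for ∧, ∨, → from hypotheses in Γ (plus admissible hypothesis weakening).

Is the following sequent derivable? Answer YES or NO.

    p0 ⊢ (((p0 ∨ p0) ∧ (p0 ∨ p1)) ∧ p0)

Derivation trace:
[∧I] p0 ⊢ (((p0 ∨ p0) ∧ (p0 ∨ p1)) ∧ p0)
  [∧I] p0 ⊢ ((p0 ∨ p0) ∧ (p0 ∨ p1))
    [∨I₂] p0 ⊢ (p0 ∨ p0)
      [Ax] p0 ⊢ p0
    [∨I₁] p0 ⊢ (p0 ∨ p1)
      [Ax] p0 ⊢ p0
  [Ax] p0 ⊢ p0

Result: YES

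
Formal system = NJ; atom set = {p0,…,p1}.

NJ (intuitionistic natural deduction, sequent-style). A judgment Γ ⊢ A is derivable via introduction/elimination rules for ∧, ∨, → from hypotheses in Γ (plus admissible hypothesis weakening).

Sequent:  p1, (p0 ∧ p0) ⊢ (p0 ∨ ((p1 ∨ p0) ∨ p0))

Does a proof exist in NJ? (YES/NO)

Derivation (root first):
[∨I₂] p1, (p0 ∧ p0) ⊢ (p0 ∨ ((p1 ∨ p0) ∨ p0))
  [∨I₁] p1, (p0 ∧ p0) ⊢ ((p1 ∨ p0) ∨ p0)
    [∨I₁] p1, (p0 ∧ p0) ⊢ (p1 ∨ p0)
      [Wk] p1, (p0 ∧ p0) ⊢ p1
        [Ax] p1 ⊢ p1

Result: YES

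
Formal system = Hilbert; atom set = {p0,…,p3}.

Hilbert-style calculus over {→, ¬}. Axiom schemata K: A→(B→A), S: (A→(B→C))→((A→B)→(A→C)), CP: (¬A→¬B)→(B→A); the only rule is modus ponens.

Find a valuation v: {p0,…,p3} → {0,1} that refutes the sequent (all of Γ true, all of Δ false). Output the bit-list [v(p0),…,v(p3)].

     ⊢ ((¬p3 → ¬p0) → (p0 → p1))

Truth-table refutation:
  v=0000: Γ:[] Δ:[((¬p3 → ¬p0) → (p0 → p1))=T] refutes=False
  v=0001: Γ:[] Δ:[((¬p3 → ¬p0) → (p0 → p1))=T] refutes=False
  v=0010: Γ:[] Δ:[((¬p3 → ¬p0) → (p0 → p1))=T] refutes=False
  v=0011: Γ:[] Δ:[((¬p3 → ¬p0) → (p0 → p1))=T] refutes=False
  v=0100: Γ:[] Δ:[((¬p3 → ¬p0) → (p0 → p1))=T] refutes=False
  v=0101: Γ:[] Δ:[((¬p3 → ¬p0) → (p0 → p1))=T] refutes=False
  v=0110: Γ:[] Δ:[((¬p3 → ¬p0) → (p0 → p1))=T] refutes=False
  v=0111: Γ:[] Δ:[((¬p3 → ¬p0) → (p0 → p1))=T] refutes=False
  v=1000: Γ:[] Δ:[((¬p3 → ¬p0) → (p0 → p1))=T] refutes=False
  v=1001: Γ:[] Δ:[((¬p3 → ¬p0) → (p0 → p1))=F] refutes=True  ← countermodel

Result: [1, 0, 0, 1]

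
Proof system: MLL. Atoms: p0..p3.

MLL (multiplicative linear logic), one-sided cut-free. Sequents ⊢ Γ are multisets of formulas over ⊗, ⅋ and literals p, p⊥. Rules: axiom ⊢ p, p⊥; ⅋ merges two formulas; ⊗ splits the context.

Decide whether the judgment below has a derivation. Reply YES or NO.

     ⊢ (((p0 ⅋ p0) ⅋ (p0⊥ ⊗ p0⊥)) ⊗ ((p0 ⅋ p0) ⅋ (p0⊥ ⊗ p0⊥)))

Proof tree:
[⊗]  ⊢ (((p0 ⅋ p0) ⅋ (p0⊥ ⊗ p0⊥)) ⊗ ((p0 ⅋ p0) ⅋ (p0⊥ ⊗ p0⊥)))
  [⅋]  ⊢ ((p0 ⅋ p0) ⅋ (p0⊥ ⊗ p0⊥))
    [⅋]  ⊢ (p0⊥ ⊗ p0⊥), (p0 ⅋ p0)
      [⊗]  ⊢ p0, p0, (p0⊥ ⊗ p0⊥)
        [Ax]  ⊢ p0, p0⊥
        [Ax]  ⊢ p0, p0⊥
  [⅋]  ⊢ ((p0 ⅋ p0) ⅋ (p0⊥ ⊗ p0⊥))
    [⅋]  ⊢ (p0⊥ ⊗ p0⊥), (p0 ⅋ p0)
      [⊗]  ⊢ p0, p0, (p0⊥ ⊗ p0⊥)
        [Ax]  ⊢ p0, p0⊥
        [Ax]  ⊢ p0, p0⊥

Result: YES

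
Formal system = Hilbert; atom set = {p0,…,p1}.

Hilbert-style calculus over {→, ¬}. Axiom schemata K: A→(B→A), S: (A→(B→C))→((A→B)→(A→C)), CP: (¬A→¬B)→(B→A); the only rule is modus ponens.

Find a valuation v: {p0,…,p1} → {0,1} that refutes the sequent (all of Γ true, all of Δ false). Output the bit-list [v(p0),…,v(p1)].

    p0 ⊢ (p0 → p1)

Truth-table refutation:
  v=00: Γ:[p0=F] Δ:[(p0 → p1)=T] refutes=False
  v=01: Γ:[p0=F] Δ:[(p0 → p1)=T] refutes=False
  v=10: Γ:[p0=T] Δ:[(p0 → p1)=F] refutes=True  ← countermodel

Result: [1, 0]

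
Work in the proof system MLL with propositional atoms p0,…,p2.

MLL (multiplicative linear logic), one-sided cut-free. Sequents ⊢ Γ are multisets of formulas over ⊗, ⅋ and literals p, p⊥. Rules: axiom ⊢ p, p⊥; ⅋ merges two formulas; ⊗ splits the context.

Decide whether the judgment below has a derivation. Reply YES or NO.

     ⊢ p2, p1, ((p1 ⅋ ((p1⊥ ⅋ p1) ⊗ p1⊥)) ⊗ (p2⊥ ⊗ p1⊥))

Derivation trace:
[⊗]  ⊢ p2, p1, ((p1 ⅋ ((p1⊥ ⅋ p1) ⊗ p1⊥)) ⊗ (p2⊥ ⊗ p1⊥))
  [⅋]  ⊢ (p1 ⅋ ((p1⊥ ⅋ p1) ⊗ p1⊥))
    [⊗]  ⊢ p1, ((p1⊥ ⅋ p1) ⊗ p1⊥)
      [⅋]  ⊢ (p1⊥ ⅋ p1)
        [Ax]  ⊢ p1, p1⊥
      [Ax]  ⊢ p1, p1⊥
  [⊗]  ⊢ p2, p1, (p2⊥ ⊗ p1⊥)
    [Ax]  ⊢ p2, p2⊥
    [Ax]  ⊢ p1, p1⊥

Result: YES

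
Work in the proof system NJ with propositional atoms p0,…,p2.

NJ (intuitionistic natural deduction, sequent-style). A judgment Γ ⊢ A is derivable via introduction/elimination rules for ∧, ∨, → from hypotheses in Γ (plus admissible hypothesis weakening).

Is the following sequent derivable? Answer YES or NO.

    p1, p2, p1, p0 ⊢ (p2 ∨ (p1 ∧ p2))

Proof tree:
[Wk] p1, p2, p1, p0 ⊢ (p2 ∨ (p1 ∧ p2))
  [Wk] p1, p2, p1 ⊢ (p2 ∨ (p1 ∧ p2))
    [∨I₂] p1, p2 ⊢ (p2 ∨ (p1 ∧ p2))
      [∧I] p1, p2 ⊢ (p1 ∧ p2)
        [Ax] p1 ⊢ p1
        [Ax] p2 ⊢ p2

Result: YES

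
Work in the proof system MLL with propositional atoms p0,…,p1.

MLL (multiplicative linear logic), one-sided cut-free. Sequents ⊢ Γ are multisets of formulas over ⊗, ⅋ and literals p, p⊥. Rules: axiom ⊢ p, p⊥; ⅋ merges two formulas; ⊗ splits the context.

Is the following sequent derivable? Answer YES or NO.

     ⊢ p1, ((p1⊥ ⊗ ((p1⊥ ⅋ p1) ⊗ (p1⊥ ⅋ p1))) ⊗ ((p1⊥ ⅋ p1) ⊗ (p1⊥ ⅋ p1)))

Proof tree:
[⊗]  ⊢ p1, ((p1⊥ ⊗ ((p1⊥ ⅋ p1) ⊗ (p1⊥ ⅋ p1))) ⊗ ((p1⊥ ⅋ p1) ⊗ (p1⊥ ⅋ p1)))
  [⊗]  ⊢ p1, (p1⊥ ⊗ ((p1⊥ ⅋ p1) ⊗ (p1⊥ ⅋ p1)))
    [Ax]  ⊢ p1, p1⊥
    [⊗]  ⊢ ((p1⊥ ⅋ p1) ⊗ (p1⊥ ⅋ p1))
      [⅋]  ⊢ (p1⊥ ⅋ p1)
        [Ax]  ⊢ p1, p1⊥
      [⅋]  ⊢ (p1⊥ ⅋ p1)
        [Ax]  ⊢ p1, p1⊥
  [⊗]  ⊢ ((p1⊥ ⅋ p1) ⊗ (p1⊥ ⅋ p1))
    [⅋]  ⊢ (p1⊥ ⅋ p1)
      [Ax]  ⊢ p1, p1⊥
    [⅋]  ⊢ (p1⊥ ⅋ p1)
      [Ax]  ⊢ p1, p1⊥

Result: YES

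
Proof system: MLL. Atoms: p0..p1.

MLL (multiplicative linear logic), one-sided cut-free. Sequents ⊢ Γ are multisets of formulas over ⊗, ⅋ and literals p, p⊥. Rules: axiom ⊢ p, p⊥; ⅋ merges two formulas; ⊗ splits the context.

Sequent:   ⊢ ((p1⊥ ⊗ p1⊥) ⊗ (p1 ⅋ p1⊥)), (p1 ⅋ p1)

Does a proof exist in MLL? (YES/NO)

Derivation (root first):
[⅋]  ⊢ ((p1⊥ ⊗ p1⊥) ⊗ (p1 ⅋ p1⊥)), (p1 ⅋ p1)
  [⊗]  ⊢ p1, p1, ((p1⊥ ⊗ p1⊥) ⊗ (p1 ⅋ p1⊥))
    [⊗]  ⊢ p1, p1, (p1⊥ ⊗ p1⊥)
      [Ax]  ⊢ p1, p1⊥
      [Ax]  ⊢ p1, p1⊥
    [⅋]  ⊢ (p1 ⅋ p1⊥)
      [Ax]  ⊢ p1, p1⊥

Result: YES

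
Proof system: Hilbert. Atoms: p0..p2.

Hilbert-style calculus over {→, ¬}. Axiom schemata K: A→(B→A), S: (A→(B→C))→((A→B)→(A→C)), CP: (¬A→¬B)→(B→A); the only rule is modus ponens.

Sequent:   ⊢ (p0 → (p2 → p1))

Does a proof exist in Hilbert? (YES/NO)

Enumerate valuations to refute Γ ⊢ Δ:
  v=000: Γ:[] Δ:[(p0 → (p2 → p1))=T] refutes=False
  v=001: Γ:[] Δ:[(p0 → (p2 → p1))=T] refutes=False
  v=010: Γ:[] Δ:[(p0 → (p2 → p1))=T] refutes=False
  v=011: Γ:[] Δ:[(p0 → (p2 → p1))=T] refutes=False
  v=100: Γ:[] Δ:[(p0 → (p2 → p1))=T] refutes=False
  v=101: Γ:[] Δ:[(p0 → (p2 → p1))=F] refutes=True  ← countermodel

Result: NO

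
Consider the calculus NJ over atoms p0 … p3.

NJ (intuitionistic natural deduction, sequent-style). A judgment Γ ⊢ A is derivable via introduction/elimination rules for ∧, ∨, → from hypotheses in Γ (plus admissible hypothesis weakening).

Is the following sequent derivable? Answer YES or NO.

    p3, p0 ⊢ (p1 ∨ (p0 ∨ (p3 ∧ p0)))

Derivation (root first):
[∨I₂] p3, p0 ⊢ (p1 ∨ (p0 ∨ (p3 ∧ p0)))
  [∨I₂] p3, p0 ⊢ (p0 ∨ (p3 ∧ p0))
    [∧I] p3, p0 ⊢ (p3 ∧ p0)
      [Ax] p3 ⊢ p3
      [Ax] p0 ⊢ p0

Result: YES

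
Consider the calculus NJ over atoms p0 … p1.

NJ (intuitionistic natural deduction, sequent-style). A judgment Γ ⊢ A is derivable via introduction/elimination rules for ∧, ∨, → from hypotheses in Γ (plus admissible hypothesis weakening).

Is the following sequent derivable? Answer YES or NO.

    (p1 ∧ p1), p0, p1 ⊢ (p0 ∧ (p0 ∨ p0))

Proof tree:
[Wk] (p1 ∧ p1), p0, p1 ⊢ (p0 ∧ (p0 ∨ p0))
  [∧I] (p1 ∧ p1), p0 ⊢ (p0 ∧ (p0 ∨ p0))
    [Ax] p0 ⊢ p0
    [∨I₂] p0, (p1 ∧ p1) ⊢ (p0 ∨ p0)
      [Wk] p0, (p1 ∧ p1) ⊢ p0
        [Ax] p0 ⊢ p0

Result: YES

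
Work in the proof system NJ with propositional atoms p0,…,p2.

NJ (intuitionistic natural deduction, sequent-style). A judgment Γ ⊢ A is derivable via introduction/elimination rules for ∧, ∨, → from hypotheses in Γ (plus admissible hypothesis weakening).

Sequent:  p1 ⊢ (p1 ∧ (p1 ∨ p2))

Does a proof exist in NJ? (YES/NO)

Derivation trace:
[∧I] p1 ⊢ (p1 ∧ (p1 ∨ p2))
  [Ax] p1 ⊢ p1
  [∨I₁] p1 ⊢ (p1 ∨ p2)
    [Ax] p1 ⊢ p1

Result: YES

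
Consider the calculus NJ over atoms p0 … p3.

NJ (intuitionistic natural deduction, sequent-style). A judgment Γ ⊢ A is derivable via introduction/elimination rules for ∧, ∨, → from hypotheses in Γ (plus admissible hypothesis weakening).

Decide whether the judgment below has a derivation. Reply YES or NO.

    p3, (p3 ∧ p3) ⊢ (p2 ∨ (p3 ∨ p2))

Proof tree:
[Wk] p3, (p3 ∧ p3) ⊢ (p2 ∨ (p3 ∨ p2))
  [∨I₂] p3 ⊢ (p2 ∨ (p3 ∨ p2))
    [∨I₁] p3 ⊢ (p3 ∨ p2)
      [Ax] p3 ⊢ p3

Result: YES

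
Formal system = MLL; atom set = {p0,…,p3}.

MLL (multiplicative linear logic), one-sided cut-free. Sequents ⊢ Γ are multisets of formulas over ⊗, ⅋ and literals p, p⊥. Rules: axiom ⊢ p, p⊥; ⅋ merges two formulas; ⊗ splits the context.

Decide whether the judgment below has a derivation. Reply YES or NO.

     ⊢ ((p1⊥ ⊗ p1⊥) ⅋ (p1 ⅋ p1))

Derivation trace:
[⅋]  ⊢ ((p1⊥ ⊗ p1⊥) ⅋ (p1 ⅋ p1))
  [⅋]  ⊢ (p1⊥ ⊗ p1⊥), (p1 ⅋ p1)
    [⊗]  ⊢ p1, p1, (p1⊥ ⊗ p1⊥)
      [Ax]  ⊢ p1, p1⊥
      [Ax]  ⊢ p1, p1⊥

Result: YES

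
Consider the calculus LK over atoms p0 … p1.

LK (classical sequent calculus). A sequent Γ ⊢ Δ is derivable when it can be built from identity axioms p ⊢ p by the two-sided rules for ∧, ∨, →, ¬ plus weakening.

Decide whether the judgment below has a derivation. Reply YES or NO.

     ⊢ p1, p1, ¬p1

Proof tree:
[¬R]  ⊢ p1, p1, ¬p1
  [WR] p1 ⊢ p1, p1
    [Ax] p1 ⊢ p1

Result: YES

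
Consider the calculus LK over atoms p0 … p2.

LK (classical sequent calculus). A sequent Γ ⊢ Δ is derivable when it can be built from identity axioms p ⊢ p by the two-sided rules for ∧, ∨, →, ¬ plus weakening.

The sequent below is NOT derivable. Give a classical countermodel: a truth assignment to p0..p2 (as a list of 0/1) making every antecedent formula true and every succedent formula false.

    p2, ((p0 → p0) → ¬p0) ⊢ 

Truth-table refutation:
  v=000: Γ:[p2=F, ((p0 → p0) → ¬p0)=T] Δ:[] refutes=False
  v=001: Γ:[p2=T, ((p0 → p0) → ¬p0)=T] Δ:[] refutes=True  ← countermodel

Result: [0, 0, 1]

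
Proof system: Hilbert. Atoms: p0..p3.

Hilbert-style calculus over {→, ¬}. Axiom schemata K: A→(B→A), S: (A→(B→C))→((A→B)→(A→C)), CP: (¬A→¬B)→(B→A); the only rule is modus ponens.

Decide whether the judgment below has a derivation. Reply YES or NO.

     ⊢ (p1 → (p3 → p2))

Search for a countermodel by truth-table:
  v=0000: Γ:[] Δ:[(p1 → (p3 → p2))=T] refutes=False
  v=0001: Γ:[] Δ:[(p1 → (p3 → p2))=T] refutes=False
  v=0010: Γ:[] Δ:[(p1 → (p3 → p2))=T] refutes=False
  v=0011: Γ:[] Δ:[(p1 → (p3 → p2))=T] refutes=False
  v=0100: Γ:[] Δ:[(p1 → (p3 → p2))=T] refutes=False
  v=0101: Γ:[] Δ:[(p1 → (p3 → p2))=F] refutes=True  ← countermodel

Result: NO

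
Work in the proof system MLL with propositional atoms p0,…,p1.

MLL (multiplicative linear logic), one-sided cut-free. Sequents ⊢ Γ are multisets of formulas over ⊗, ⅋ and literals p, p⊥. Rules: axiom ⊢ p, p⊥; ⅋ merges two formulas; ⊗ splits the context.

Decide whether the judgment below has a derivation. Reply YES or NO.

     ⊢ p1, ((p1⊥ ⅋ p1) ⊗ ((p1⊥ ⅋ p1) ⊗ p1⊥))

Derivation trace:
[⊗]  ⊢ p1, ((p1⊥ ⅋ p1) ⊗ ((p1⊥ ⅋ p1) ⊗ p1⊥))
  [⅋]  ⊢ (p1⊥ ⅋ p1)
    [Ax]  ⊢ p1, p1⊥
  [⊗]  ⊢ p1, ((p1⊥ ⅋ p1) ⊗ p1⊥)
    [⅋]  ⊢ (p1⊥ ⅋ p1)
      [Ax]  ⊢ p1, p1⊥
    [Ax]  ⊢ p1, p1⊥

Result: YES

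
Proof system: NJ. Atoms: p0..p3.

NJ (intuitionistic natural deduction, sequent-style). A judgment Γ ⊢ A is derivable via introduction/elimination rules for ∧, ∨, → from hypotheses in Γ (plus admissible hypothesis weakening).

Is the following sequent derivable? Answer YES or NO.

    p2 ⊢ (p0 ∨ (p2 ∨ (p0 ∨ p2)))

Proof tree:
[∨I₂] p2 ⊢ (p0 ∨ (p2 ∨ (p0 ∨ p2)))
  [∨I₂] p2 ⊢ (p2 ∨ (p0 ∨ p2))
    [∨I₂] p2 ⊢ (p0 ∨ p2)
      [Ax] p2 ⊢ p2

Result: YES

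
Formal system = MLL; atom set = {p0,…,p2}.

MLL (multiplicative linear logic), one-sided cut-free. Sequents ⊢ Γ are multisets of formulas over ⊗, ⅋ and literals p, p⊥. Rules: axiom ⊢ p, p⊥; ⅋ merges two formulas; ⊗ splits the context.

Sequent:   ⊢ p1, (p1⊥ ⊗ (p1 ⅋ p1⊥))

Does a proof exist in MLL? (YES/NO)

Proof tree:
[⊗]  ⊢ p1, (p1⊥ ⊗ (p1 ⅋ p1⊥))
  [Ax]  ⊢ p1, p1⊥
  [⅋]  ⊢ (p1 ⅋ p1⊥)
    [Ax]  ⊢ p1, p1⊥

Result: YES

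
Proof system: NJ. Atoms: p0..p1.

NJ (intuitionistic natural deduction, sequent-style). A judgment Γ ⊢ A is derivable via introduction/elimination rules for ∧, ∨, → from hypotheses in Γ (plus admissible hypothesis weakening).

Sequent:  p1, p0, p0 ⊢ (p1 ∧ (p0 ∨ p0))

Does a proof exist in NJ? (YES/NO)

Derivation trace:
[Wk] p1, p0, p0 ⊢ (p1 ∧ (p0 ∨ p0))
  [∧I] p1, p0 ⊢ (p1 ∧ (p0 ∨ p0))
    [Ax] p1 ⊢ p1
    [∨I₂] p0 ⊢ (p0 ∨ p0)
      [Ax] p0 ⊢ p0

Result: YES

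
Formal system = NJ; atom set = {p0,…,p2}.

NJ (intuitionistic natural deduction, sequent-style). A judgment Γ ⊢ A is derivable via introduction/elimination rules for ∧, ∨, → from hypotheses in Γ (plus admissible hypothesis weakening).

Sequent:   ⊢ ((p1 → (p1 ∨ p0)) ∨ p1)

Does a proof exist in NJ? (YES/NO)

Derivation (root first):
[∨I₁]  ⊢ ((p1 → (p1 ∨ p0)) ∨ p1)
  [→I]  ⊢ (p1 → (p1 ∨ p0))
    [∨I₁] p1 ⊢ (p1 ∨ p0)
      [Ax] p1 ⊢ p1

Result: YES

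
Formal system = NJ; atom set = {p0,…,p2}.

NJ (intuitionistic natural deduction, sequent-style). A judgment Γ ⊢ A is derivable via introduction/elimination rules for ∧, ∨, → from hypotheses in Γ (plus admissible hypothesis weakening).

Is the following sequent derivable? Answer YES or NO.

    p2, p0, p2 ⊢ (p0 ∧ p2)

Derivation (root first):
[Wk] p2, p0, p2 ⊢ (p0 ∧ p2)
  [∧I] p2, p0 ⊢ (p0 ∧ p2)
    [Wk] p0, p0 ⊢ p0
      [Ax] p0 ⊢ p0
    [Ax] p2 ⊢ p2

Result: YES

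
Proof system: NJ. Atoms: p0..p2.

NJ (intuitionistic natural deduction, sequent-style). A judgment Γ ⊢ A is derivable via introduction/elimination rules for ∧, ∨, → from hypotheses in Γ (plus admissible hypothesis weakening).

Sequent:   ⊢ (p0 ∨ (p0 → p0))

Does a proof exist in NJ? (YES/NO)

Proof tree:
[∨I₂]  ⊢ (p0 ∨ (p0 → p0))
  [→I]  ⊢ (p0 → p0)
    [Ax] p0 ⊢ p0

Result: YES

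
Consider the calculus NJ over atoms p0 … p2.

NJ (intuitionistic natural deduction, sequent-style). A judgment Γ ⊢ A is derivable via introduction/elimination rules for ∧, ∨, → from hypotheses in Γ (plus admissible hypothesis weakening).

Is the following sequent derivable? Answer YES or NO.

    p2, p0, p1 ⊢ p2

Proof tree:
[Wk] p2, p0, p1 ⊢ p2
  [Wk] p2, p0 ⊢ p2
    [Ax] p2 ⊢ p2

Result: YES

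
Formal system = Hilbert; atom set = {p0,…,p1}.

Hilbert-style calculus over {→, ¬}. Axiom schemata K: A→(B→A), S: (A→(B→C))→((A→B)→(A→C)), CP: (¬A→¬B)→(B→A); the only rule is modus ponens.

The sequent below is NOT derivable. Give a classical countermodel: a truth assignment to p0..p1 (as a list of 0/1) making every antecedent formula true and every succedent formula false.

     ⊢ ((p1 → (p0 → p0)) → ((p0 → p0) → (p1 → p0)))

Enumerate valuations to refute Γ ⊢ Δ:
  v=00: Γ:[] Δ:[((p1 → (p0 → p0)) → ((p0 → p0) → (p1 → p0)))=T] refutes=False
  v=01: Γ:[] Δ:[((p1 → (p0 → p0)) → ((p0 → p0) → (p1 → p0)))=F] refutes=True  ← countermodel

Result: [0, 1]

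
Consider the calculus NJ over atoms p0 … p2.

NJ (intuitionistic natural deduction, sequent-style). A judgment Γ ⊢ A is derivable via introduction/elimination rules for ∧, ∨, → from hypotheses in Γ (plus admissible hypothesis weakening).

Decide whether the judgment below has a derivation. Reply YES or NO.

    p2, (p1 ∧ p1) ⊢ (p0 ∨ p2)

Proof tree:
[∨I₂] p2, (p1 ∧ p1) ⊢ (p0 ∨ p2)
  [Wk] p2, (p1 ∧ p1) ⊢ p2
    [Ax] p2 ⊢ p2

Result: YES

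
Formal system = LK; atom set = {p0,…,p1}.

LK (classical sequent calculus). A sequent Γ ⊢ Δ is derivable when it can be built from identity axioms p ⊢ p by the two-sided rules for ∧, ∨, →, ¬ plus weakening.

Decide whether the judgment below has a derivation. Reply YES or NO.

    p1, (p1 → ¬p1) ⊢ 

Derivation trace:
[→L] p1, (p1 → ¬p1) ⊢ 
  [Ax] p1 ⊢ p1
  [¬L] p1, ¬p1 ⊢ 
    [Ax] p1 ⊢ p1

Result: YES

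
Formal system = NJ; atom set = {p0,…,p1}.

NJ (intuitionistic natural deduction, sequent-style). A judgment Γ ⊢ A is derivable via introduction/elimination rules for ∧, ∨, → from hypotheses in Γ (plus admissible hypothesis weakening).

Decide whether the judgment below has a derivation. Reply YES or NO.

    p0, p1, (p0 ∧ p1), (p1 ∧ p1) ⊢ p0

Derivation trace:
[Wk] p0, p1, (p0 ∧ p1), (p1 ∧ p1) ⊢ p0
  [Wk] p0, p1, (p0 ∧ p1) ⊢ p0
    [Wk] p0, p1 ⊢ p0
      [Ax] p0 ⊢ p0

Result: YES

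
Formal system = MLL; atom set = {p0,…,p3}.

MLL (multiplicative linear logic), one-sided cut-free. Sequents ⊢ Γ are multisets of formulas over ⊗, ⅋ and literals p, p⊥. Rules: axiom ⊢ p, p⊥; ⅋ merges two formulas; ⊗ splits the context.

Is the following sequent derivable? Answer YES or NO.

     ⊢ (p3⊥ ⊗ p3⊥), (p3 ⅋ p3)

Derivation trace:
[⅋]  ⊢ (p3⊥ ⊗ p3⊥), (p3 ⅋ p3)
  [⊗]  ⊢ p3, p3, (p3⊥ ⊗ p3⊥)
    [Ax]  ⊢ p3, p3⊥
    [Ax]  ⊢ p3, p3⊥

Result: YES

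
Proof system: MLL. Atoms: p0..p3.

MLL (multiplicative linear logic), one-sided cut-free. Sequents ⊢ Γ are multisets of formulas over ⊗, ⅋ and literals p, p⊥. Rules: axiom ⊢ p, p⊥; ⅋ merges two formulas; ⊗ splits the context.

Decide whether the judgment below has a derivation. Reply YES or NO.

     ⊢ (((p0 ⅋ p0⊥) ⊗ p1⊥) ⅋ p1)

Derivation trace:
[⅋]  ⊢ (((p0 ⅋ p0⊥) ⊗ p1⊥) ⅋ p1)
  [⊗]  ⊢ p1, ((p0 ⅋ p0⊥) ⊗ p1⊥)
    [⅋]  ⊢ (p0 ⅋ p0⊥)
      [Ax]  ⊢ p0, p0⊥
    [Ax]  ⊢ p1, p1⊥

Result: YES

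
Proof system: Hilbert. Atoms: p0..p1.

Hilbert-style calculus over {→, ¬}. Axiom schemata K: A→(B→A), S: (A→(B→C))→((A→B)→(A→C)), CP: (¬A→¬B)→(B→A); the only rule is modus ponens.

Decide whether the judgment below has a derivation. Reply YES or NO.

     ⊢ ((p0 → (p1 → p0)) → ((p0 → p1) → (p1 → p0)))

Search for a countermodel by truth-table:
  v=00: Γ:[] Δ:[((p0 → (p1 → p0)) → ((p0 → p1) → (p1 → p0)))=T] refutes=False
  v=01: Γ:[] Δ:[((p0 → (p1 → p0)) → ((p0 → p1) → (p1 → p0)))=F] refutes=True  ← countermodel

Result: NO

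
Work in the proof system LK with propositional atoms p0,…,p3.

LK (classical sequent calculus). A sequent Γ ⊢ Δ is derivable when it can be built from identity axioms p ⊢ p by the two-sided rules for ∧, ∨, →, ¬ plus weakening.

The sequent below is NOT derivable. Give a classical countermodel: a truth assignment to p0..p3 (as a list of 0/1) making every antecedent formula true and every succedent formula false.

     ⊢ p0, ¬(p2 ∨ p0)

Enumerate valuations to refute Γ ⊢ Δ:
  v=0000: Γ:[] Δ:[p0=F, ¬(p2 ∨ p0)=T] refutes=False
  v=0001: Γ:[] Δ:[p0=F, ¬(p2 ∨ p0)=T] refutes=False
  v=0010: Γ:[] Δ:[p0=F, ¬(p2 ∨ p0)=F] refutes=True  ← countermodel

Result: [0, 0, 1, 0]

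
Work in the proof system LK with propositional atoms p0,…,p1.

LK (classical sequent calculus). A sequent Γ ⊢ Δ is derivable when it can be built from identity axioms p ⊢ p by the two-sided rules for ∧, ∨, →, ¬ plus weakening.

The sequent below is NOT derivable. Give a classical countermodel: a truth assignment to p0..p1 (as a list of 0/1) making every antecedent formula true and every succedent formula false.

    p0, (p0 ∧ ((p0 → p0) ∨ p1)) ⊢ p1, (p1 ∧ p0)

Search for a countermodel by truth-table:
  v=00: Γ:[p0=F, (p0 ∧ ((p0 → p0) ∨ p1))=F] Δ:[p1=F, (p1 ∧ p0)=F] refutes=False
  v=01: Γ:[p0=F, (p0 ∧ ((p0 → p0) ∨ p1))=F] Δ:[p1=T, (p1 ∧ p0)=F] refutes=False
  v=10: Γ:[p0=T, (p0 ∧ ((p0 → p0) ∨ p1))=T] Δ:[p1=F, (p1 ∧ p0)=F] refutes=True  ← countermodel

Result: [1, 0]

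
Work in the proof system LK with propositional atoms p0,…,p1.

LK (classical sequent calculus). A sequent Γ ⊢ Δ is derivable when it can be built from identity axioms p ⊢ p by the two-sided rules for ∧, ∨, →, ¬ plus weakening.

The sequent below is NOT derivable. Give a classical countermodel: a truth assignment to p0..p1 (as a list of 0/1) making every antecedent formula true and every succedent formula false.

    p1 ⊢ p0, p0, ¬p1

Search for a countermodel by truth-table:
  v=00: Γ:[p1=F] Δ:[p0=F, p0=F, ¬p1=T] refutes=False
  v=01: Γ:[p1=T] Δ:[p0=F, p0=F, ¬p1=F] refutes=True  ← countermodel

Result: [0, 1]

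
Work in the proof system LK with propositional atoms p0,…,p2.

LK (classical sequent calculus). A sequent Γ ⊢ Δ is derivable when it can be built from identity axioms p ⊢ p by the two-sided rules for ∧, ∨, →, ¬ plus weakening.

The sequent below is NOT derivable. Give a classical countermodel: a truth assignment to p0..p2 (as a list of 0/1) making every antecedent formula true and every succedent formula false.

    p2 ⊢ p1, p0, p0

Search for a countermodel by truth-table:
  v=000: Γ:[p2=F] Δ:[p1=F, p0=F, p0=F] refutes=False
  v=001: Γ:[p2=T] Δ:[p1=F, p0=F, p0=F] refutes=True  ← countermodel

Result: [0, 0, 1]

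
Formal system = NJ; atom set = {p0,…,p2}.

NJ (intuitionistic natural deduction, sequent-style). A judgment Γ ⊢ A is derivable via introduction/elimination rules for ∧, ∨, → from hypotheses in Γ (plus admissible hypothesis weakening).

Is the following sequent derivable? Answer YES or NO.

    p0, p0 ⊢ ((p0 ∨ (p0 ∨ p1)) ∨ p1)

Proof tree:
[∨I₁] p0, p0 ⊢ ((p0 ∨ (p0 ∨ p1)) ∨ p1)
  [∨I₂] p0, p0 ⊢ (p0 ∨ (p0 ∨ p1))
    [∨I₁] p0, p0 ⊢ (p0 ∨ p1)
      [Wk] p0, p0 ⊢ p0
        [Ax] p0 ⊢ p0

Result: YES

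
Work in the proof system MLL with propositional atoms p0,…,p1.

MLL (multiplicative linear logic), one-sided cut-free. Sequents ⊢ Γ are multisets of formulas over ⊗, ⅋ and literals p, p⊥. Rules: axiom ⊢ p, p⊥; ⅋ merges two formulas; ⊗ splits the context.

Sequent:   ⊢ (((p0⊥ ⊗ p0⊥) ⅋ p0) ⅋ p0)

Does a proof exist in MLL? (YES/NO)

Derivation trace:
[⅋]  ⊢ (((p0⊥ ⊗ p0⊥) ⅋ p0) ⅋ p0)
  [⅋]  ⊢ p0, ((p0⊥ ⊗ p0⊥) ⅋ p0)
    [⊗]  ⊢ p0, p0, (p0⊥ ⊗ p0⊥)
      [Ax]  ⊢ p0, p0⊥
      [Ax]  ⊢ p0, p0⊥

Result: YES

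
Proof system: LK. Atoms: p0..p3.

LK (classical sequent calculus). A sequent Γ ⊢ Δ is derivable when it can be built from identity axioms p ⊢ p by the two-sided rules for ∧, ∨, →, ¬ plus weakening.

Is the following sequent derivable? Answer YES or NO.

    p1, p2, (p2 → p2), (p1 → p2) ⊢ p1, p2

Derivation trace:
[→L] p1, p2, (p2 → p2), (p1 → p2) ⊢ p1, p2
  [→L] p1, p2, (p2 → p2) ⊢ p1
    [Ax] p2 ⊢ p2
    [WL] p1, p2 ⊢ p1
      [Ax] p1 ⊢ p1
  [WR] p2 ⊢ p2, p1
    [Ax] p2 ⊢ p2

Result: YES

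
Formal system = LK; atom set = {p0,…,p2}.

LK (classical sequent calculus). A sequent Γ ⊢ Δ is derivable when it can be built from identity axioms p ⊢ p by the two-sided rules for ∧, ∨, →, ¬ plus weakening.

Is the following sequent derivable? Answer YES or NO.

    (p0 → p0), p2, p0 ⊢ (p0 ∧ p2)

Derivation trace:
[∧R] (p0 → p0), p2, p0 ⊢ (p0 ∧ p2)
  [→L] p0, (p0 → p0) ⊢ p0
    [Ax] p0 ⊢ p0
    [Ax] p0 ⊢ p0
  [Ax] p2 ⊢ p2

Result: YES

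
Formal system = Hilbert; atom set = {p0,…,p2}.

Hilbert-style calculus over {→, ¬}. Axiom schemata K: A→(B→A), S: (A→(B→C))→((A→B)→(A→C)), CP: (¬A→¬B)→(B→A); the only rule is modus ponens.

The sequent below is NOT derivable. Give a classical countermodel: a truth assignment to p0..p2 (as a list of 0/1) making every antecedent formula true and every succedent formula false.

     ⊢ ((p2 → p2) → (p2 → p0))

Search for a countermodel by truth-table:
  v=000: Γ:[] Δ:[((p2 → p2) → (p2 → p0))=T] refutes=False
  v=001: Γ:[] Δ:[((p2 → p2) → (p2 → p0))=F] refutes=True  ← countermodel

Result: [0, 0, 1]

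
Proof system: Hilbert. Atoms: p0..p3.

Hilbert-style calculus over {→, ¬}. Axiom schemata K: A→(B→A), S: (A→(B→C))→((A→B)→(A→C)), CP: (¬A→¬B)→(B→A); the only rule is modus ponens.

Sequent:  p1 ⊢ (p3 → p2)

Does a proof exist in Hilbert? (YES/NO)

Search for a countermodel by truth-table:
  v=0000: Γ:[p1=F] Δ:[(p3 → p2)=T] refutes=False
  v=0001: Γ:[p1=F] Δ:[(p3 → p2)=F] refutes=False
  v=0010: Γ:[p1=F] Δ:[(p3 → p2)=T] refutes=False
  v=0011: Γ:[p1=F] Δ:[(p3 → p2)=T] refutes=False
  v=0100: Γ:[p1=T] Δ:[(p3 → p2)=T] refutes=False
  v=0101: Γ:[p1=T] Δ:[(p3 → p2)=F] refutes=True  ← countermodel

Result: NO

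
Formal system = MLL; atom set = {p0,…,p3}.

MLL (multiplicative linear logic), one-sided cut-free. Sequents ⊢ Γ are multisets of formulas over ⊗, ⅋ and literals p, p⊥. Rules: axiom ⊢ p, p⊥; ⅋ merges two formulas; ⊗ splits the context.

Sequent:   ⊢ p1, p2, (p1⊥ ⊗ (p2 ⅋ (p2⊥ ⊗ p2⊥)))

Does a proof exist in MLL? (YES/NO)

Proof tree:
[⊗]  ⊢ p1, p2, (p1⊥ ⊗ (p2 ⅋ (p2⊥ ⊗ p2⊥)))
  [Ax]  ⊢ p1, p1⊥
  [⅋]  ⊢ p2, (p2 ⅋ (p2⊥ ⊗ p2⊥))
    [⊗]  ⊢ p2, p2, (p2⊥ ⊗ p2⊥)
      [Ax]  ⊢ p2, p2⊥
      [Ax]  ⊢ p2, p2⊥

Result: YES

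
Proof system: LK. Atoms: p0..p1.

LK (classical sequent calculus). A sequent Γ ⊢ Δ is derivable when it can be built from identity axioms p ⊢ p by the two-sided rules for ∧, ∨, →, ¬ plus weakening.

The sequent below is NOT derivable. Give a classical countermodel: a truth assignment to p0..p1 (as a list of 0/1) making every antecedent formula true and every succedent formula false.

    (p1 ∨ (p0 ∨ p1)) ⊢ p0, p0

Search for a countermodel by truth-table:
  v=00: Γ:[(p1 ∨ (p0 ∨ p1))=F] Δ:[p0=F, p0=F] refutes=False
  v=01: Γ:[(p1 ∨ (p0 ∨ p1))=T] Δ:[p0=F, p0=F] refutes=True  ← countermodel

Result: [0, 1]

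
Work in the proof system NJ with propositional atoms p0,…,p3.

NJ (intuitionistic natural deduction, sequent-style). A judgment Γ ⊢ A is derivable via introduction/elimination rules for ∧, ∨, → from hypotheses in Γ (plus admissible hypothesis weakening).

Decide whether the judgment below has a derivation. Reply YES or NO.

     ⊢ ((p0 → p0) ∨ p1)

Proof tree:
[∨I₁]  ⊢ ((p0 → p0) ∨ p1)
  [→I]  ⊢ (p0 → p0)
    [Ax] p0 ⊢ p0

Result: YES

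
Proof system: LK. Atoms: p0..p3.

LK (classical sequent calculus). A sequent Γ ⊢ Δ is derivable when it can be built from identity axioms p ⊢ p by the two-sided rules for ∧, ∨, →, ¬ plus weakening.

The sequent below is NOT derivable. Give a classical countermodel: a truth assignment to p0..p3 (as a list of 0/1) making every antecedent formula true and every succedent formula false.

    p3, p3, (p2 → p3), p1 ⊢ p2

Truth-table refutation:
  v=0000: Γ:[p3=F, p3=F, (p2 → p3)=T, p1=F] Δ:[p2=F] refutes=False
  v=0001: Γ:[p3=T, p3=T, (p2 → p3)=T, p1=F] Δ:[p2=F] refutes=False
  v=0010: Γ:[p3=F, p3=F, (p2 → p3)=F, p1=F] Δ:[p2=T] refutes=False
  v=0011: Γ:[p3=T, p3=T, (p2 → p3)=T, p1=F] Δ:[p2=T] refutes=False
  v=0100: Γ:[p3=F, p3=F, (p2 → p3)=T, p1=T] Δ:[p2=F] refutes=False
  v=0101: Γ:[p3=T, p3=T, (p2 → p3)=T, p1=T] Δ:[p2=F] refutes=True  ← countermodel

Result: [0, 1, 0, 1]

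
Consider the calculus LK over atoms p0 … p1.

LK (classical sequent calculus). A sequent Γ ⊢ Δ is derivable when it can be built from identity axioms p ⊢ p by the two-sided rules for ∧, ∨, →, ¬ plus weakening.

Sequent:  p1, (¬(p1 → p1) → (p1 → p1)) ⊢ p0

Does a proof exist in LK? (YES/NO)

Truth-table refutation:
  v=00: Γ:[p1=F, (¬(p1 → p1) → (p1 → p1))=T] Δ:[p0=F] refutes=False
  v=01: Γ:[p1=T, (¬(p1 → p1) → (p1 → p1))=T] Δ:[p0=F] refutes=True  ← countermodel

Result: NO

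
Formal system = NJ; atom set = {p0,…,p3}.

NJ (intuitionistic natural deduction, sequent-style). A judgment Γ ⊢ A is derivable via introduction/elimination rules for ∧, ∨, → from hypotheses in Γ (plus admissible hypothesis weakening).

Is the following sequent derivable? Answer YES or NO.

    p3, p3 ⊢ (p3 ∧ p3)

Proof tree:
[Wk] p3, p3 ⊢ (p3 ∧ p3)
  [∧I] p3 ⊢ (p3 ∧ p3)
    [Ax] p3 ⊢ p3
    [Ax] p3 ⊢ p3

Result: YES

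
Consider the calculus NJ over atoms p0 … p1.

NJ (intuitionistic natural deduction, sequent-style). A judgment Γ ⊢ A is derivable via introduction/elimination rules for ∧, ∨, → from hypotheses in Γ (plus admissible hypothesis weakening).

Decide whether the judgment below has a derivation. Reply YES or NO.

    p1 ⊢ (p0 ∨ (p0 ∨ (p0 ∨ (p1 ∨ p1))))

Derivation trace:
[∨I₂] p1 ⊢ (p0 ∨ (p0 ∨ (p0 ∨ (p1 ∨ p1))))
  [∨I₂] p1 ⊢ (p0 ∨ (p0 ∨ (p1 ∨ p1)))
    [∨I₂] p1 ⊢ (p0 ∨ (p1 ∨ p1))
      [∨I₁] p1 ⊢ (p1 ∨ p1)
        [Ax] p1 ⊢ p1

Result: YES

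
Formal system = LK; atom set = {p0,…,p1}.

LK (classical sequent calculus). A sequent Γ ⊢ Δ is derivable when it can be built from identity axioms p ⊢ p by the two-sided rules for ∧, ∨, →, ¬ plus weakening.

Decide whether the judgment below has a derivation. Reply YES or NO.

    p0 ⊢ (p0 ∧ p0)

Proof tree:
[∧R] p0 ⊢ (p0 ∧ p0)
  [WL] p0, p0 ⊢ p0
    [Ax] p0 ⊢ p0
  [WL] p0, p0 ⊢ p0
    [Ax] p0 ⊢ p0

Result: YES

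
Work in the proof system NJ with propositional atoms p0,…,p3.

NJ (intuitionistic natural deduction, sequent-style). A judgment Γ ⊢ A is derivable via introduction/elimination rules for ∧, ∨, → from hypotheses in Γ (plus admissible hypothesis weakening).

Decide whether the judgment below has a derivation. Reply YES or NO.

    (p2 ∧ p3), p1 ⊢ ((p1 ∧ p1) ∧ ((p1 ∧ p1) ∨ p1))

Derivation (root first):
[∧I] (p2 ∧ p3), p1 ⊢ ((p1 ∧ p1) ∧ ((p1 ∧ p1) ∨ p1))
  [Wk] p1, (p2 ∧ p3) ⊢ (p1 ∧ p1)
    [∧I] p1 ⊢ (p1 ∧ p1)
      [Ax] p1 ⊢ p1
      [Ax] p1 ⊢ p1
  [∨I₁] p1 ⊢ ((p1 ∧ p1) ∨ p1)
    [∧I] p1 ⊢ (p1 ∧ p1)
      [Ax] p1 ⊢ p1
      [Ax] p1 ⊢ p1

Result: YES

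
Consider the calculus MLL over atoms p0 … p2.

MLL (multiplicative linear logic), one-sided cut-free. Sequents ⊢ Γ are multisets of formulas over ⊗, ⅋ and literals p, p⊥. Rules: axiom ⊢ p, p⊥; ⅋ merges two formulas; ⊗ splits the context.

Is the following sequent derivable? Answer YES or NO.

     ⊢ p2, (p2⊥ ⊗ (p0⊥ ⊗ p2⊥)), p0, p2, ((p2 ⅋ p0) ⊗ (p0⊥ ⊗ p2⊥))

Derivation (root first):
[⊗]  ⊢ p2, (p2⊥ ⊗ (p0⊥ ⊗ p2⊥)), p0, p2, ((p2 ⅋ p0) ⊗ (p0⊥ ⊗ p2⊥))
  [⅋]  ⊢ p2, (p2⊥ ⊗ (p0⊥ ⊗ p2⊥)), (p2 ⅋ p0)
    [⊗]  ⊢ p2, p0, p2, (p2⊥ ⊗ (p0⊥ ⊗ p2⊥))
      [Ax]  ⊢ p2, p2⊥
      [⊗]  ⊢ p0, p2, (p0⊥ ⊗ p2⊥)
        [Ax]  ⊢ p0, p0⊥
        [Ax]  ⊢ p2, p2⊥
  [⊗]  ⊢ p0, p2, (p0⊥ ⊗ p2⊥)
    [Ax]  ⊢ p0, p0⊥
    [Ax]  ⊢ p2, p2⊥

Result: YES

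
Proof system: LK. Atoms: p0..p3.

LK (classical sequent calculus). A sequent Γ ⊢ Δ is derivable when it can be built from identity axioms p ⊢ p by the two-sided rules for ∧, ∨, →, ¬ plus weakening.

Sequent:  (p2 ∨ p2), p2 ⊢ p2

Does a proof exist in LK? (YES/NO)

Derivation trace:
[WL] (p2 ∨ p2), p2 ⊢ p2
  [∨L] (p2 ∨ p2) ⊢ p2
    [Ax] p2 ⊢ p2
    [Ax] p2 ⊢ p2

Result: YES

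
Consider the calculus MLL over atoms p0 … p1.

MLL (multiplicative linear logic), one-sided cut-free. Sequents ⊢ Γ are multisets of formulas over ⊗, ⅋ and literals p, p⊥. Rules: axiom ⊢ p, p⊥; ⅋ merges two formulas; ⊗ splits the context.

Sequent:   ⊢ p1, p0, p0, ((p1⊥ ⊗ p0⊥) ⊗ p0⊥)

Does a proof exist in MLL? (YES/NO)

Derivation trace:
[⊗]  ⊢ p1, p0, p0, ((p1⊥ ⊗ p0⊥) ⊗ p0⊥)
  [⊗]  ⊢ p1, p0, (p1⊥ ⊗ p0⊥)
    [Ax]  ⊢ p1, p1⊥
    [Ax]  ⊢ p0, p0⊥
  [Ax]  ⊢ p0, p0⊥

Result: YES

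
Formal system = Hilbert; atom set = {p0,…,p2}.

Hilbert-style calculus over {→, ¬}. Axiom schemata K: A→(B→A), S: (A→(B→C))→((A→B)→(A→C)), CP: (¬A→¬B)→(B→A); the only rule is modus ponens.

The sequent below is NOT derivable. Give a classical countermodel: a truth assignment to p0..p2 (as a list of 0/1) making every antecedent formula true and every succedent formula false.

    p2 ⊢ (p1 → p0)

Search for a countermodel by truth-table:
  v=000: Γ:[p2=F] Δ:[(p1 → p0)=T] refutes=False
  v=001: Γ:[p2=T] Δ:[(p1 → p0)=T] refutes=False
  v=010: Γ:[p2=F] Δ:[(p1 → p0)=F] refutes=False
  v=011: Γ:[p2=T] Δ:[(p1 → p0)=F] refutes=True  ← countermodel

Result: [0, 1, 1]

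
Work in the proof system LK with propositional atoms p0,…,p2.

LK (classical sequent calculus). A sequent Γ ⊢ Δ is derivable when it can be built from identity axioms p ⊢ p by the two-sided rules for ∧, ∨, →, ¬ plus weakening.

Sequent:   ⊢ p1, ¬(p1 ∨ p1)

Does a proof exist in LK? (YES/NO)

Proof tree:
[¬R]  ⊢ p1, ¬(p1 ∨ p1)
  [∨L] (p1 ∨ p1) ⊢ p1
    [Ax] p1 ⊢ p1
    [Ax] p1 ⊢ p1

Result: YES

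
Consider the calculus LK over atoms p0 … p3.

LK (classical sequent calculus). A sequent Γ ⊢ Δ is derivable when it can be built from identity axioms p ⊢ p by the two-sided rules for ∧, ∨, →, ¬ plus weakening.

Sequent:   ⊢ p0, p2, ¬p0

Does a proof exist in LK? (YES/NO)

Derivation trace:
[¬R]  ⊢ p0, p2, ¬p0
  [WR] p0 ⊢ p0, p2
    [Ax] p0 ⊢ p0

Result: YES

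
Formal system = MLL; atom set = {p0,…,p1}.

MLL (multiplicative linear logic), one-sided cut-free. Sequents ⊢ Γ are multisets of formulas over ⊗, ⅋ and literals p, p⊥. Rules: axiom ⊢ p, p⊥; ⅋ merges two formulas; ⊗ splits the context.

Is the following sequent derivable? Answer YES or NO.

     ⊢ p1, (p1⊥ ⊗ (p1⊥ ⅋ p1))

Proof tree:
[⊗]  ⊢ p1, (p1⊥ ⊗ (p1⊥ ⅋ p1))
  [Ax]  ⊢ p1, p1⊥
  [⅋]  ⊢ (p1⊥ ⅋ p1)
    [Ax]  ⊢ p1, p1⊥

Result: YES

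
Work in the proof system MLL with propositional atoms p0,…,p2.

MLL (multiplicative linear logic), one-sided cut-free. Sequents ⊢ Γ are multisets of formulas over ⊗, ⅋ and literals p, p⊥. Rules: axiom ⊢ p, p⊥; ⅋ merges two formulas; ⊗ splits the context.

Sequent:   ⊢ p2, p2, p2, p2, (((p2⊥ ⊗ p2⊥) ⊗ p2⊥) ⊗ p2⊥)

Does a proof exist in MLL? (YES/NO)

Derivation (root first):
[⊗]  ⊢ p2, p2, p2, p2, (((p2⊥ ⊗ p2⊥) ⊗ p2⊥) ⊗ p2⊥)
  [⊗]  ⊢ p2, p2, p2, ((p2⊥ ⊗ p2⊥) ⊗ p2⊥)
    [⊗]  ⊢ p2, p2, (p2⊥ ⊗ p2⊥)
      [Ax]  ⊢ p2, p2⊥
      [Ax]  ⊢ p2, p2⊥
    [Ax]  ⊢ p2, p2⊥
  [Ax]  ⊢ p2, p2⊥

Result: YES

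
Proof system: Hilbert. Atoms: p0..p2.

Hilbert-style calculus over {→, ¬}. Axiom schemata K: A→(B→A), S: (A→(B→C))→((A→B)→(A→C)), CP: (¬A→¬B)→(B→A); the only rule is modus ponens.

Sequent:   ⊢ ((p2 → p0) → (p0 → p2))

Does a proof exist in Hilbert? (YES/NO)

Truth-table refutation:
  v=000: Γ:[] Δ:[((p2 → p0) → (p0 → p2))=T] refutes=False
  v=001: Γ:[] Δ:[((p2 → p0) → (p0 → p2))=T] refutes=False
  v=010: Γ:[] Δ:[((p2 → p0) → (p0 → p2))=T] refutes=False
  v=011: Γ:[] Δ:[((p2 → p0) → (p0 → p2))=T] refutes=False
  v=100: Γ:[] Δ:[((p2 → p0) → (p0 → p2))=F] refutes=True  ← countermodel

Result: NO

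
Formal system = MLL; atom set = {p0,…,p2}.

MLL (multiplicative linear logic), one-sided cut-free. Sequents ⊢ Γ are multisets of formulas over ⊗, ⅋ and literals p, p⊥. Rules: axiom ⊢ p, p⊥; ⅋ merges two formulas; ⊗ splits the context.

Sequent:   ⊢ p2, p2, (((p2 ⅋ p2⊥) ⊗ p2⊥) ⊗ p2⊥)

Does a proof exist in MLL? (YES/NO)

Derivation (root first):
[⊗]  ⊢ p2, p2, (((p2 ⅋ p2⊥) ⊗ p2⊥) ⊗ p2⊥)
  [⊗]  ⊢ p2, ((p2 ⅋ p2⊥) ⊗ p2⊥)
    [⅋]  ⊢ (p2 ⅋ p2⊥)
      [Ax]  ⊢ p2, p2⊥
    [Ax]  ⊢ p2, p2⊥
  [Ax]  ⊢ p2, p2⊥

Result: YES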